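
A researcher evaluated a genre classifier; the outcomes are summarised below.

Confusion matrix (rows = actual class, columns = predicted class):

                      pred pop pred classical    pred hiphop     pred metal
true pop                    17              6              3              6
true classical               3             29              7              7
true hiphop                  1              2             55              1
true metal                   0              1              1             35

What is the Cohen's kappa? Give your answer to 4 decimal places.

Observed agreement pₒ = trace/N = 136/174 = 0.78161
Expected agreement pₑ = Σ (rowᵢ·colᵢ)/N² = (32·21 + 46·38 + 59·66 + 37·49)/174² = 0.26843
κ = (pₒ − pₑ)/(1 − pₑ) = (0.78161 − 0.26843)/(1 − 0.26843) = 0.7015

0.7015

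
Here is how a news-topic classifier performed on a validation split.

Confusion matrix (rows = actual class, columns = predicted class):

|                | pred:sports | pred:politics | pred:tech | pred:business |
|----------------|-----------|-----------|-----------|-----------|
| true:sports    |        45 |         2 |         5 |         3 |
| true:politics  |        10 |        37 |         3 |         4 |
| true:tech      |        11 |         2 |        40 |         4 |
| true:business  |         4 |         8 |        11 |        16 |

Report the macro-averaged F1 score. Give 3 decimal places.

0.653

Per-class F1 score (2·TP/(2·TP+FP+FN)):
  sports: TP=45, FP=10+11+4=25, FN=2+5+3=10 → 90/125 = 0.7200
  politics: TP=37, FP=2+2+8=12, FN=10+3+4=17 → 74/103 = 0.7184
  tech: TP=40, FP=5+3+11=19, FN=11+2+4=17 → 80/116 = 0.6897
  business: TP=16, FP=3+4+4=11, FN=4+8+11=23 → 32/66 = 0.4848
Macro-F1 score = mean = (0.7200 + 0.7184 + 0.6897 + 0.4848) / 4 = 0.653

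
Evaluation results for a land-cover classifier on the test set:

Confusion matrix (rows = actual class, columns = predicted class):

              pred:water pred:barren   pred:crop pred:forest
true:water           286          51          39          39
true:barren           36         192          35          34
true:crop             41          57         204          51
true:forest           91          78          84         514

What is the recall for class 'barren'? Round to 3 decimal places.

0.646

Treat 'barren' as positive and all other classes as negative.
recall = TP/(TP+FN).
barren: TP=192, FN=36+35+34=105 → 192/297 = 0.6465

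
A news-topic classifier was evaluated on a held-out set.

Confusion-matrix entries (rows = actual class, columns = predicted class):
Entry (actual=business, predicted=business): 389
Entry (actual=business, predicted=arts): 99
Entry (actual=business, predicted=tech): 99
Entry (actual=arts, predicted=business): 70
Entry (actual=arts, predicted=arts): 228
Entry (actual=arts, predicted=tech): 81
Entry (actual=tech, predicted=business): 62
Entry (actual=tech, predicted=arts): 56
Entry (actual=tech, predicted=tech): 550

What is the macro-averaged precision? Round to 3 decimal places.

0.698

Per-class precision (TP/(TP+FP)):
  business: TP=389, FP=70+62=132 → 389/521 = 0.7466
  arts: TP=228, FP=99+56=155 → 228/383 = 0.5953
  tech: TP=550, FP=99+81=180 → 550/730 = 0.7534
Macro-precision = mean = (0.7466 + 0.5953 + 0.7534) / 3 = 0.698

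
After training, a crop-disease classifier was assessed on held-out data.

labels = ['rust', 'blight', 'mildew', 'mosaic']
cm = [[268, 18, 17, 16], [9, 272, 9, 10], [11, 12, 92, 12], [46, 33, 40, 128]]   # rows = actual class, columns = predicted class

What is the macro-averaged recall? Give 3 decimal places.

Per-class recall (TP/(TP+FN)):
  rust: TP=268, FN=18+17+16=51 → 268/319 = 0.8401
  blight: TP=272, FN=9+9+10=28 → 272/300 = 0.9067
  mildew: TP=92, FN=11+12+12=35 → 92/127 = 0.7244
  mosaic: TP=128, FN=46+33+40=119 → 128/247 = 0.5182
Macro-recall = mean = (0.8401 + 0.9067 + 0.7244 + 0.5182) / 4 = 0.747

0.747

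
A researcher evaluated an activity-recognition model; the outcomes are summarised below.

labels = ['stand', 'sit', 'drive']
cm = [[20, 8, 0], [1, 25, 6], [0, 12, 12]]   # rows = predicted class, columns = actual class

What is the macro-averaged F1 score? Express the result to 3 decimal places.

Per-class F1 score (2·TP/(2·TP+FP+FN)):
  stand: TP=20, FP=8+0=8, FN=1+0=1 → 40/49 = 0.8163
  sit: TP=25, FP=1+6=7, FN=8+12=20 → 50/77 = 0.6494
  drive: TP=12, FP=0+12=12, FN=0+6=6 → 24/42 = 0.5714
Macro-F1 score = mean = (0.8163 + 0.6494 + 0.5714) / 3 = 0.679

0.679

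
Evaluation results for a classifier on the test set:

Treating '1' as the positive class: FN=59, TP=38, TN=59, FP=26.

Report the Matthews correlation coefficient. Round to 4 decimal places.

0.0897

MCC = (TP·TN − FP·FN) / √((TP+FP)(TP+FN)(TN+FP)(TN+FN))
Numerator = 38·59 − 26·59 = 708
Denominator = √(64·97·85·118) = √62266240 = 7890.8960
MCC = 708 / 7890.8960 = 0.0897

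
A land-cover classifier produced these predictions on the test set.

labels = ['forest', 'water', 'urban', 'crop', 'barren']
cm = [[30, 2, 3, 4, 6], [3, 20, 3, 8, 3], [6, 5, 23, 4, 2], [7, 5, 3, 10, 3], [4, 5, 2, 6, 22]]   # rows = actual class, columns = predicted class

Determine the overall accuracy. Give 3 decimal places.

0.556

Accuracy = trace / total = (30+20+23+10+22=105) / 189 = 105/189 = 0.556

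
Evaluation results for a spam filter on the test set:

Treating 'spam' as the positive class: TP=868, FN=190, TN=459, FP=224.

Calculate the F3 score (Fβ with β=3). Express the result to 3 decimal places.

0.818

Fβ = (1+β²)·TP / ((1+β²)·TP + β²·FN + FP), with β²=9
= 10·868 / (10·868 + 9·190 + 224) = 0.818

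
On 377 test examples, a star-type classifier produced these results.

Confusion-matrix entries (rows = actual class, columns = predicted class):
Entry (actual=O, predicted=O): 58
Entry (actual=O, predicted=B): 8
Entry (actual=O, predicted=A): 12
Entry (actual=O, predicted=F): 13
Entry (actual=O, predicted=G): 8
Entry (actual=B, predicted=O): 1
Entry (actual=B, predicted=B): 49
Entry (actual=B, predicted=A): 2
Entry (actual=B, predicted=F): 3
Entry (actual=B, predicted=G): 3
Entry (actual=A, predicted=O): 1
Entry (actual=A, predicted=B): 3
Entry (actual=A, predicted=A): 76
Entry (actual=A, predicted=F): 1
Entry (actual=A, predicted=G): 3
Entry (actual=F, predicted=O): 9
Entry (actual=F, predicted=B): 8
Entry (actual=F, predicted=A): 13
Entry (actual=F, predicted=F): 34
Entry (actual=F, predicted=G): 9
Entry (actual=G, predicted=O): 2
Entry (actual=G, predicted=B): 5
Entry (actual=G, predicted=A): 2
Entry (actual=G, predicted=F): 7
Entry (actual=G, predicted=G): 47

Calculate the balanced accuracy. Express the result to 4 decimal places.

Balanced accuracy = mean of per-class recall.
  O: recall = 58/99 = 0.58586
  B: recall = 49/58 = 0.84483
  A: recall = 76/84 = 0.90476
  F: recall = 34/73 = 0.46575
  G: recall = 47/63 = 0.74603
Mean = (0.58586 + 0.84483 + 0.90476 + 0.46575 + 0.74603) / 5 = 0.7094

0.7094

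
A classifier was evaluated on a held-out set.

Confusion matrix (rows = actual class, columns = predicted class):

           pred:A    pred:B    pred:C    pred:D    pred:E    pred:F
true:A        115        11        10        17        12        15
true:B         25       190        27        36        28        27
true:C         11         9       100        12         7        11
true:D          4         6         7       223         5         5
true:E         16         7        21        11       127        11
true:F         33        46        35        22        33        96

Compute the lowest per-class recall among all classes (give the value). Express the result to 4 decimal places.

0.3623

Per-class recall (TP/(TP+FN)):
  A: TP=115, FN=11+10+17+12+15=65 → 115/180 = 0.63889
  B: TP=190, FN=25+27+36+28+27=143 → 190/333 = 0.57057
  C: TP=100, FN=11+9+12+7+11=50 → 100/150 = 0.66667
  D: TP=223, FN=4+6+7+5+5=27 → 223/250 = 0.89200
  E: TP=127, FN=16+7+21+11+11=66 → 127/193 = 0.65803
  F: TP=96, FN=33+46+35+22+33=169 → 96/265 = 0.36226
Lowest is class 'F' with recall = 0.3623.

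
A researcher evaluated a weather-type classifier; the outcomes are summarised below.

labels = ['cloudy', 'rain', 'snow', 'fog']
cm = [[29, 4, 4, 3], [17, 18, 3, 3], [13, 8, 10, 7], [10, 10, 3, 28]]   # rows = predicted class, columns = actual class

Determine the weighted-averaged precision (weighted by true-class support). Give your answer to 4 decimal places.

Per-class precision (TP/(TP+FP)):
  cloudy: TP=29, FP=4+4+3=11 → 29/40 = 0.72500
  rain: TP=18, FP=17+3+3=23 → 18/41 = 0.43902
  snow: TP=10, FP=13+8+7=28 → 10/38 = 0.26316
  fog: TP=28, FP=10+10+3=23 → 28/51 = 0.54902
Weighted-precision = Σ (supportᵢ/N)·precisionᵢ with N=170: (69/170)·0.72500 + (40/170)·0.43902 + (20/170)·0.26316 + (41/170)·0.54902 = 0.5609

0.5609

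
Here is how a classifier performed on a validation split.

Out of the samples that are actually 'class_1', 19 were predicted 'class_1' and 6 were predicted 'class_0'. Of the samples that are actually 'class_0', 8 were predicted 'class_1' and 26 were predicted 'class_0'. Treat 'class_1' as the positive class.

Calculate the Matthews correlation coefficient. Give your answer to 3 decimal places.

MCC = (TP·TN − FP·FN) / √((TP+FP)(TP+FN)(TN+FP)(TN+FN))
Numerator = 19·26 − 8·6 = 446
Denominator = √(27·25·34·32) = √734400 = 856.9714
MCC = 446 / 856.9714 = 0.520

0.520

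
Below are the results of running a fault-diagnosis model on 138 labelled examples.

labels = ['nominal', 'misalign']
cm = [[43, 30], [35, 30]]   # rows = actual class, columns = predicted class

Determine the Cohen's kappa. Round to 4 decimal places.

Observed agreement pₒ = trace/N = 73/138 = 0.52899
Expected agreement pₑ = Σ (rowᵢ·colᵢ)/N² = (73·78 + 65·60)/138² = 0.50378
κ = (pₒ − pₑ)/(1 − pₑ) = (0.52899 − 0.50378)/(1 − 0.50378) = 0.0508

0.0508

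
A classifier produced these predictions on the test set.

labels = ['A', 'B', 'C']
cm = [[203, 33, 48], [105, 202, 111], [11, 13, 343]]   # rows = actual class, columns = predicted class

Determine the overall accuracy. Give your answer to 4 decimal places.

0.6997

Accuracy = trace / total = (203+202+343=748) / 1069 = 748/1069 = 0.6997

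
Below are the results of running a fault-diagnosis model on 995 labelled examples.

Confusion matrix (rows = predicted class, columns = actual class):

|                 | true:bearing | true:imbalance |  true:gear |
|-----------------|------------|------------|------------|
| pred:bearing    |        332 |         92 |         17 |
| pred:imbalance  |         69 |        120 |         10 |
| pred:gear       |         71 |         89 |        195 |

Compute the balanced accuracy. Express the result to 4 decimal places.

Balanced accuracy = mean of per-class recall.
  bearing: recall = 332/472 = 0.70339
  imbalance: recall = 120/301 = 0.39867
  gear: recall = 195/222 = 0.87838
Mean = (0.70339 + 0.39867 + 0.87838) / 3 = 0.6601

0.6601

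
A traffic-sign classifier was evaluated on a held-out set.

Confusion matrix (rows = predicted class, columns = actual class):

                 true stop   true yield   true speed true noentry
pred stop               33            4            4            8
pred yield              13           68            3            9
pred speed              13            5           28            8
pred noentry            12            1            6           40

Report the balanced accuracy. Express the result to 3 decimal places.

0.659

Balanced accuracy = mean of per-class recall.
  stop: recall = 33/71 = 0.4648
  yield: recall = 68/78 = 0.8718
  speed: recall = 28/41 = 0.6829
  noentry: recall = 40/65 = 0.6154
Mean = (0.4648 + 0.8718 + 0.6829 + 0.6154) / 4 = 0.659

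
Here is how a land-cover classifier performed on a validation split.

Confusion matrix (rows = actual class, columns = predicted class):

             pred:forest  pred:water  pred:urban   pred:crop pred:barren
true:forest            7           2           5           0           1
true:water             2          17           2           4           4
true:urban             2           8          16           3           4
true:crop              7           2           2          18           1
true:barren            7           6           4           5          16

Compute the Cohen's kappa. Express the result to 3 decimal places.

0.387

Observed agreement pₒ = trace/N = 74/145 = 0.5103
Expected agreement pₑ = Σ (rowᵢ·colᵢ)/N² = (15·25 + 29·35 + 33·29 + 30·30 + 38·26)/145² = 0.2014
κ = (pₒ − pₑ)/(1 − pₑ) = (0.5103 − 0.2014)/(1 − 0.2014) = 0.387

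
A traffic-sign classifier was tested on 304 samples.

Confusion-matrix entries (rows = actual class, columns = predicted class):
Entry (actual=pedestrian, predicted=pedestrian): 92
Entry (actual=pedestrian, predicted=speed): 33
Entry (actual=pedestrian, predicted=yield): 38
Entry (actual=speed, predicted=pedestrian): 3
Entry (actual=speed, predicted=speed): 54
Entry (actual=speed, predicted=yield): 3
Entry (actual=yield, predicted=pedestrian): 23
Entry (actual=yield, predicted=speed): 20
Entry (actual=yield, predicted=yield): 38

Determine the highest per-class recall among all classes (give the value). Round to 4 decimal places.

Per-class recall (TP/(TP+FN)):
  pedestrian: TP=92, FN=33+38=71 → 92/163 = 0.56442
  speed: TP=54, FN=3+3=6 → 54/60 = 0.90000
  yield: TP=38, FN=23+20=43 → 38/81 = 0.46914
Highest is class 'speed' with recall = 0.9000.

0.9000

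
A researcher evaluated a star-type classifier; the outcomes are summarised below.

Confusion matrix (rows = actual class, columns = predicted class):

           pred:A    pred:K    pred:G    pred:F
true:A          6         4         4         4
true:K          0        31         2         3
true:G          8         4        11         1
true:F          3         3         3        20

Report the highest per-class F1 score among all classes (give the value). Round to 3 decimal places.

Per-class F1 score (2·TP/(2·TP+FP+FN)):
  A: TP=6, FP=0+8+3=11, FN=4+4+4=12 → 12/35 = 0.3429
  K: TP=31, FP=4+4+3=11, FN=0+2+3=5 → 62/78 = 0.7949
  G: TP=11, FP=4+2+3=9, FN=8+4+1=13 → 22/44 = 0.5000
  F: TP=20, FP=4+3+1=8, FN=3+3+3=9 → 40/57 = 0.7018
Highest is class 'K' with F1 score = 0.795.

0.795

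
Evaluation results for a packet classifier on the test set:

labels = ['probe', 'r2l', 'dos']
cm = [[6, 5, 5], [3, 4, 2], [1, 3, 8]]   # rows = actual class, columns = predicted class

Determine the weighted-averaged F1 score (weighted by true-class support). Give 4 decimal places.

Per-class F1 score (2·TP/(2·TP+FP+FN)):
  probe: TP=6, FP=3+1=4, FN=5+5=10 → 12/26 = 0.46154
  r2l: TP=4, FP=5+3=8, FN=3+2=5 → 8/21 = 0.38095
  dos: TP=8, FP=5+2=7, FN=1+3=4 → 16/27 = 0.59259
Weighted-F1 score = Σ (supportᵢ/N)·F1 scoreᵢ with N=37: (16/37)·0.46154 + (9/37)·0.38095 + (12/37)·0.59259 = 0.4844

0.4844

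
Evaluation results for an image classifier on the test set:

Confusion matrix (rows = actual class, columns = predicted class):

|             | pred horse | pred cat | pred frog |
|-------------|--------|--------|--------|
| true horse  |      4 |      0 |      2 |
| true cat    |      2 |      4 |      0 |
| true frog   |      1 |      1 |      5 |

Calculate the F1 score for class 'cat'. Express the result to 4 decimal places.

0.7273

Take TP from the diagonal, FP from the rest of the 'cat' prediction marginal, FN from the rest of the 'cat' actual marginal.
F1 score = 2·TP/(2·TP+FP+FN).
cat: TP=4, FP=0+1=1, FN=2+0=2 → 8/11 = 0.72727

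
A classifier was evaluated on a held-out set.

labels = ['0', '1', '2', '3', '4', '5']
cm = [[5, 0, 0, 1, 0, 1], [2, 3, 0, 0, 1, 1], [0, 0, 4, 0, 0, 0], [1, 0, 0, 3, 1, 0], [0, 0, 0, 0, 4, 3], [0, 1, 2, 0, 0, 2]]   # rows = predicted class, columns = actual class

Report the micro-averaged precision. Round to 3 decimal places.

Micro-averaging pools counts across classes: ΣTP=21, ΣFP=14, ΣFN=14.
Micro-precision = TP/(TP+FP) on pooled counts = 0.600 (equals overall accuracy in single-label multiclass).

0.600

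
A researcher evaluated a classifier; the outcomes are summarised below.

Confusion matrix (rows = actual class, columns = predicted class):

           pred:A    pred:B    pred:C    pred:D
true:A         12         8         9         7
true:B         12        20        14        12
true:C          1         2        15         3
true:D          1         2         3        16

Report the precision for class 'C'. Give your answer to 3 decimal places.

0.366

Treat 'C' as positive and all other classes as negative.
precision = TP/(TP+FP).
C: TP=15, FP=9+14+3=26 → 15/41 = 0.3659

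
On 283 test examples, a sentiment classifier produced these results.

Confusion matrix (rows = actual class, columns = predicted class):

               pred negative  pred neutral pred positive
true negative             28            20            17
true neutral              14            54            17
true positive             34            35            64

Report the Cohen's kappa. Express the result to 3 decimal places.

0.266

Observed agreement pₒ = trace/N = 146/283 = 0.5159
Expected agreement pₑ = Σ (rowᵢ·colᵢ)/N² = (65·76 + 85·109 + 133·98)/283² = 0.3401
κ = (pₒ − pₑ)/(1 − pₑ) = (0.5159 − 0.3401)/(1 − 0.3401) = 0.266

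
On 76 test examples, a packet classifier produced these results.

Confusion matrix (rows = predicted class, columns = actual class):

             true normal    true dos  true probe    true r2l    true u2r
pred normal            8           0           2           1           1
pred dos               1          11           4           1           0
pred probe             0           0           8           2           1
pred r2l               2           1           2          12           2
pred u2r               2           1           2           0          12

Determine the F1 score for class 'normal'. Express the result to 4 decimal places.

F1 score = 2·TP/(2·TP+FP+FN).
normal: TP=8, FP=0+2+1+1=4, FN=1+0+2+2=5 → 16/25 = 0.64000

0.6400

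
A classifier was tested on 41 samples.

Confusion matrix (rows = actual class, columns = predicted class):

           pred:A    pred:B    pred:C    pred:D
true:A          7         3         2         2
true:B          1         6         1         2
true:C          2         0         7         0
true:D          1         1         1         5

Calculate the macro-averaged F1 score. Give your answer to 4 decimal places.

Per-class F1 score (2·TP/(2·TP+FP+FN)):
  A: TP=7, FP=1+2+1=4, FN=3+2+2=7 → 14/25 = 0.56000
  B: TP=6, FP=3+0+1=4, FN=1+1+2=4 → 12/20 = 0.60000
  C: TP=7, FP=2+1+1=4, FN=2+0+0=2 → 14/20 = 0.70000
  D: TP=5, FP=2+2+0=4, FN=1+1+1=3 → 10/17 = 0.58824
Macro-F1 score = mean = (0.56000 + 0.60000 + 0.70000 + 0.58824) / 4 = 0.6121

0.6121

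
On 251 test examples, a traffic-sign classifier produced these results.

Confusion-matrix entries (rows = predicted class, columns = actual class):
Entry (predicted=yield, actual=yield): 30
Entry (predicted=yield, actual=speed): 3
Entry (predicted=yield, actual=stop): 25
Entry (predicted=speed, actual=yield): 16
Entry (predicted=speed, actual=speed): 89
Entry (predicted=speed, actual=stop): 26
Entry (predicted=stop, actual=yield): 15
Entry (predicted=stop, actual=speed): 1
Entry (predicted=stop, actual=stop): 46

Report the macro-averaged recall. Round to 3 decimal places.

0.641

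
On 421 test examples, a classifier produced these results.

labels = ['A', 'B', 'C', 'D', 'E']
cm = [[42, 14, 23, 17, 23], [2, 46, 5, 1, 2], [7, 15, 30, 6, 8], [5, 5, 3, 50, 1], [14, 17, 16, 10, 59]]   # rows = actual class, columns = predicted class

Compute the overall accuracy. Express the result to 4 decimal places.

Accuracy = trace / total = (42+46+30+50+59=227) / 421 = 227/421 = 0.5392

0.5392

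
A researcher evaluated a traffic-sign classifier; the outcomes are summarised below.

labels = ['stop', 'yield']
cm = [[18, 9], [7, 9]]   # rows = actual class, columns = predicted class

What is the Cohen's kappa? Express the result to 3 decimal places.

0.223

Observed agreement pₒ = trace/N = 27/43 = 0.6279
Expected agreement pₑ = Σ (rowᵢ·colᵢ)/N² = (27·25 + 16·18)/43² = 0.5208
κ = (pₒ − pₑ)/(1 − pₑ) = (0.6279 − 0.5208)/(1 − 0.5208) = 0.223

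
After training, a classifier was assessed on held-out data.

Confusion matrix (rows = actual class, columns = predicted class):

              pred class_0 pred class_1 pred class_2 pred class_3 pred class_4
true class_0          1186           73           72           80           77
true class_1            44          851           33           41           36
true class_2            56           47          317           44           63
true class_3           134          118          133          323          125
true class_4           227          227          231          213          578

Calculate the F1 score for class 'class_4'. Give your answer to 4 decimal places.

0.4909

F1 score = 2·TP/(2·TP+FP+FN).
class_4: TP=578, FP=77+36+63+125=301, FN=227+227+231+213=898 → 1156/2355 = 0.49087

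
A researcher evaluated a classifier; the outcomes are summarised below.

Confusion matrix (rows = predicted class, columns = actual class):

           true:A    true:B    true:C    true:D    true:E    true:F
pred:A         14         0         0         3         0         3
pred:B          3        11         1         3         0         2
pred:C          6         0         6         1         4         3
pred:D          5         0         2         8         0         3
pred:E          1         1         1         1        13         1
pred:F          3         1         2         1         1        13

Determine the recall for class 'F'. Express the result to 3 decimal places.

0.520

Treat 'F' as positive and all other classes as negative.
recall = TP/(TP+FN).
F: TP=13, FN=3+2+3+3+1=12 → 13/25 = 0.5200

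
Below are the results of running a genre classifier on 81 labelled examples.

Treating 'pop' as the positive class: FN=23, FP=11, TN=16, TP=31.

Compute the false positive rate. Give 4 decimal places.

0.4074

FPR = FP/(FP+TN) = 11/(11+16) = 0.4074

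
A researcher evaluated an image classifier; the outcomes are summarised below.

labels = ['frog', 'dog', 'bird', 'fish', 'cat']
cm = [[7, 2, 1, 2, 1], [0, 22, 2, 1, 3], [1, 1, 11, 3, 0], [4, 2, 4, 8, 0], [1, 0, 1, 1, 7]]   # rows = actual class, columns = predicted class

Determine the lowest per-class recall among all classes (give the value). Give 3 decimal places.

Per-class recall (TP/(TP+FN)):
  frog: TP=7, FN=2+1+2+1=6 → 7/13 = 0.5385
  dog: TP=22, FN=0+2+1+3=6 → 22/28 = 0.7857
  bird: TP=11, FN=1+1+3+0=5 → 11/16 = 0.6875
  fish: TP=8, FN=4+2+4+0=10 → 8/18 = 0.4444
  cat: TP=7, FN=1+0+1+1=3 → 7/10 = 0.7000
Lowest is class 'fish' with recall = 0.444.

0.444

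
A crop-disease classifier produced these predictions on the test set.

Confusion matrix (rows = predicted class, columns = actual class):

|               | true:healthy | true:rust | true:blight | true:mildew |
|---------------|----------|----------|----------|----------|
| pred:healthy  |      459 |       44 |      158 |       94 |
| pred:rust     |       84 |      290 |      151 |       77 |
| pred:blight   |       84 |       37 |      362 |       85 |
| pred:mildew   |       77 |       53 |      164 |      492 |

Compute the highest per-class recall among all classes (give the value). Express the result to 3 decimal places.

0.684

Per-class recall (TP/(TP+FN)):
  healthy: TP=459, FN=84+84+77=245 → 459/704 = 0.6520
  rust: TP=290, FN=44+37+53=134 → 290/424 = 0.6840
  blight: TP=362, FN=158+151+164=473 → 362/835 = 0.4335
  mildew: TP=492, FN=94+77+85=256 → 492/748 = 0.6578
Highest is class 'rust' with recall = 0.684.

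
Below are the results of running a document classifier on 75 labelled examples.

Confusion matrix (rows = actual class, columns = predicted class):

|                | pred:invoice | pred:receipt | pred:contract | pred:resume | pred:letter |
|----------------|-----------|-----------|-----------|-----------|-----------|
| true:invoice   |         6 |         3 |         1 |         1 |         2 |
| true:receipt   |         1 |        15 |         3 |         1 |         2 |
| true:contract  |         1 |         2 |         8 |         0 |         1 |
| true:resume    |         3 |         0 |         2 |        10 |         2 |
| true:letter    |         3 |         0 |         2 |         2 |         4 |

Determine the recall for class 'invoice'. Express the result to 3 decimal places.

0.462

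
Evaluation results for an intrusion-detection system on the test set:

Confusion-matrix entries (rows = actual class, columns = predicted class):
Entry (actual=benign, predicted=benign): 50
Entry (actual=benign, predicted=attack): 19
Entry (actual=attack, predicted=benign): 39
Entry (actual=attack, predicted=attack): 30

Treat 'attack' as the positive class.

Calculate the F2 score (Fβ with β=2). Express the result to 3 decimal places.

Fβ = (1+β²)·TP / ((1+β²)·TP + β²·FN + FP), with β²=4
= 5·30 / (5·30 + 4·39 + 19) = 0.462

0.462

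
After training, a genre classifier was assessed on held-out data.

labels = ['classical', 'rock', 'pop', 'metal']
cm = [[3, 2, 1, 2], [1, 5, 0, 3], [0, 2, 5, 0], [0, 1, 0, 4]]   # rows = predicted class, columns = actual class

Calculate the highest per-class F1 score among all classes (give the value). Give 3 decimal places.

0.769

Per-class F1 score (2·TP/(2·TP+FP+FN)):
  classical: TP=3, FP=2+1+2=5, FN=1+0+0=1 → 6/12 = 0.5000
  rock: TP=5, FP=1+0+3=4, FN=2+2+1=5 → 10/19 = 0.5263
  pop: TP=5, FP=0+2+0=2, FN=1+0+0=1 → 10/13 = 0.7692
  metal: TP=4, FP=0+1+0=1, FN=2+3+0=5 → 8/14 = 0.5714
Highest is class 'pop' with F1 score = 0.769.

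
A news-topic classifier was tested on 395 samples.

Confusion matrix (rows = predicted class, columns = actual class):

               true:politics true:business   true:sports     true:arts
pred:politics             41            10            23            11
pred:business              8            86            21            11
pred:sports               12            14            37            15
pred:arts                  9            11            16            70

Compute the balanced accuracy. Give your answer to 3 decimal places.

0.583

Balanced accuracy = mean of per-class recall.
  politics: recall = 41/70 = 0.5857
  business: recall = 86/121 = 0.7107
  sports: recall = 37/97 = 0.3814
  arts: recall = 70/107 = 0.6542
Mean = (0.5857 + 0.7107 + 0.3814 + 0.6542) / 4 = 0.583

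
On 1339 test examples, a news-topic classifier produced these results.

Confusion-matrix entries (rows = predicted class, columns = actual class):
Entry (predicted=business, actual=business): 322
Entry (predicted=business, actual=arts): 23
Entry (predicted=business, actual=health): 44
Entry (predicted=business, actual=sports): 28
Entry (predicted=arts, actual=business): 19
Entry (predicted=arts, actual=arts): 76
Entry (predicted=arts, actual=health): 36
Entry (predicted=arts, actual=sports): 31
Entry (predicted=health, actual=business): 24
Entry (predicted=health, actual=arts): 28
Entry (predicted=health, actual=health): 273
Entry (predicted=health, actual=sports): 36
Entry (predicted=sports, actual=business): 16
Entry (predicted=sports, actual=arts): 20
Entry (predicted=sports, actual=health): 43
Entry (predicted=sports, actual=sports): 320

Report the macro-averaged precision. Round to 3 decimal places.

Per-class precision (TP/(TP+FP)):
  business: TP=322, FP=23+44+28=95 → 322/417 = 0.7722
  arts: TP=76, FP=19+36+31=86 → 76/162 = 0.4691
  health: TP=273, FP=24+28+36=88 → 273/361 = 0.7562
  sports: TP=320, FP=16+20+43=79 → 320/399 = 0.8020
Macro-precision = mean = (0.7722 + 0.4691 + 0.7562 + 0.8020) / 4 = 0.700

0.700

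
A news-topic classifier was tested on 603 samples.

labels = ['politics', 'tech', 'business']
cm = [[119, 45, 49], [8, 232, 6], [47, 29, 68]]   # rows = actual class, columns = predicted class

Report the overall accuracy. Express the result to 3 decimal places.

Accuracy = trace / total = (119+232+68=419) / 603 = 419/603 = 0.695

0.695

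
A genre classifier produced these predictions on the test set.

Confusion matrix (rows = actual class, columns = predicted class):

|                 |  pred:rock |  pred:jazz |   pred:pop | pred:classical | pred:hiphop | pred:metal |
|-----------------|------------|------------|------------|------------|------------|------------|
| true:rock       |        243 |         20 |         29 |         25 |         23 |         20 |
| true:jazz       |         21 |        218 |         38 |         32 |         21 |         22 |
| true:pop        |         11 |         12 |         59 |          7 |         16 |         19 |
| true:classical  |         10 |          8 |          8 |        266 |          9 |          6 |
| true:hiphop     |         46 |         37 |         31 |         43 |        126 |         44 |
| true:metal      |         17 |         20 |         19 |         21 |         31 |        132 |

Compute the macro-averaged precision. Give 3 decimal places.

0.581

Per-class precision (TP/(TP+FP)):
  rock: TP=243, FP=21+11+10+46+17=105 → 243/348 = 0.6983
  jazz: TP=218, FP=20+12+8+37+20=97 → 218/315 = 0.6921
  pop: TP=59, FP=29+38+8+31+19=125 → 59/184 = 0.3207
  classical: TP=266, FP=25+32+7+43+21=128 → 266/394 = 0.6751
  hiphop: TP=126, FP=23+21+16+9+31=100 → 126/226 = 0.5575
  metal: TP=132, FP=20+22+19+6+44=111 → 132/243 = 0.5432
Macro-precision = mean = (0.6983 + 0.6921 + 0.3207 + 0.6751 + 0.5575 + 0.5432) / 6 = 0.581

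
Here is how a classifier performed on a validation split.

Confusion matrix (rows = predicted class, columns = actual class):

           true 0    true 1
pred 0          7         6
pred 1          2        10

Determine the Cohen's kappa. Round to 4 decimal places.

0.3671

Observed agreement pₒ = trace/N = 17/25 = 0.68000
Expected agreement pₑ = Σ (rowᵢ·colᵢ)/N² = (9·13 + 16·12)/25² = 0.49440
κ = (pₒ − pₑ)/(1 − pₑ) = (0.68000 − 0.49440)/(1 − 0.49440) = 0.3671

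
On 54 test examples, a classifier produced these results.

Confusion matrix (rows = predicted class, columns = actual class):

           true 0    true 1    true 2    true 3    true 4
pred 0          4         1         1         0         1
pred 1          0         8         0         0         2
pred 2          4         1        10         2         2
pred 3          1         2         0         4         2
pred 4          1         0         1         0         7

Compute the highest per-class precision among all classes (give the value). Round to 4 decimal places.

Per-class precision (TP/(TP+FP)):
  0: TP=4, FP=1+1+0+1=3 → 4/7 = 0.57143
  1: TP=8, FP=0+0+0+2=2 → 8/10 = 0.80000
  2: TP=10, FP=4+1+2+2=9 → 10/19 = 0.52632
  3: TP=4, FP=1+2+0+2=5 → 4/9 = 0.44444
  4: TP=7, FP=1+0+1+0=2 → 7/9 = 0.77778
Highest is class '1' with precision = 0.8000.

0.8000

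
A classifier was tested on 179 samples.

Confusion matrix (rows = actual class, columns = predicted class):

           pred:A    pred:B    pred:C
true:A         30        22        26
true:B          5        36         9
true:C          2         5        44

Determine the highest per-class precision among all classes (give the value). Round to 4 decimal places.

0.8108

Per-class precision (TP/(TP+FP)):
  A: TP=30, FP=5+2=7 → 30/37 = 0.81081
  B: TP=36, FP=22+5=27 → 36/63 = 0.57143
  C: TP=44, FP=26+9=35 → 44/79 = 0.55696
Highest is class 'A' with precision = 0.8108.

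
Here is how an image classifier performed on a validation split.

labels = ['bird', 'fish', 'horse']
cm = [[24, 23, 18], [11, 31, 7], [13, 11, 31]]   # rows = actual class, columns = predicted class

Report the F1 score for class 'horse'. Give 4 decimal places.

0.5586

F1 score = 2·TP/(2·TP+FP+FN).
horse: TP=31, FP=18+7=25, FN=13+11=24 → 62/111 = 0.55856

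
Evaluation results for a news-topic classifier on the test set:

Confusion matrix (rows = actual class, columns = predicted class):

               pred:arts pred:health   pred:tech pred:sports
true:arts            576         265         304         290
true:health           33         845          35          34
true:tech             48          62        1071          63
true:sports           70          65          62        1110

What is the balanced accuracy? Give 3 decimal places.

Balanced accuracy = mean of per-class recall.
  arts: recall = 576/1435 = 0.4014
  health: recall = 845/947 = 0.8923
  tech: recall = 1071/1244 = 0.8609
  sports: recall = 1110/1307 = 0.8493
Mean = (0.4014 + 0.8923 + 0.8609 + 0.8493) / 4 = 0.751

0.751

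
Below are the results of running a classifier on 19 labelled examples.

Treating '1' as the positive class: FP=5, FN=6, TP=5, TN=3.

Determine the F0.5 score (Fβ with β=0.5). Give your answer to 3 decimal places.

Fβ = (1+β²)·TP / ((1+β²)·TP + β²·FN + FP), with β²=1/4
= 1.25·5 / (1.25·5 + 0.25·6 + 5) = 0.490

0.490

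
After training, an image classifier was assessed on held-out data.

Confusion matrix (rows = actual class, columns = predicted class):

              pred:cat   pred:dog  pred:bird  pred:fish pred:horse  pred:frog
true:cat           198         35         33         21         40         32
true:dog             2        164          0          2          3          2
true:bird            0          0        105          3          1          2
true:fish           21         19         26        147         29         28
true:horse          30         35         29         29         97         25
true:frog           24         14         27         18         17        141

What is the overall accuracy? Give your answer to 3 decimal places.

Accuracy = trace / total = (198+164+105+147+97+141=852) / 1399 = 852/1399 = 0.609

0.609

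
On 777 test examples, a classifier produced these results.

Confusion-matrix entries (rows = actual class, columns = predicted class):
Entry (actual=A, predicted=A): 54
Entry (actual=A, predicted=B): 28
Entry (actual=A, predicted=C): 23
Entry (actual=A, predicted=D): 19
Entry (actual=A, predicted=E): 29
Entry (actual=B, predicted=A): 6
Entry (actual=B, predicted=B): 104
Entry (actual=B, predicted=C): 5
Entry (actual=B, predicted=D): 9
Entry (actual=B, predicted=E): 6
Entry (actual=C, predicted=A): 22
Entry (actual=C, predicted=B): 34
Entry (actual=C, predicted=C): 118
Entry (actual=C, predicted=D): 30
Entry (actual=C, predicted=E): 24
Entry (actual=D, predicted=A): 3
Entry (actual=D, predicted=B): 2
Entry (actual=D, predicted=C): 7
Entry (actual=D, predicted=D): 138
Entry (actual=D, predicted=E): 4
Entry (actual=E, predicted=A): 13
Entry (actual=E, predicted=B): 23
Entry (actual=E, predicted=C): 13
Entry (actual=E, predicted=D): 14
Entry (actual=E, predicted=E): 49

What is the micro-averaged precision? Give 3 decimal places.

0.596

Micro-averaging pools counts across classes: ΣTP=463, ΣFP=314, ΣFN=314.
Micro-precision = TP/(TP+FP) on pooled counts = 0.596 (equals overall accuracy in single-label multiclass).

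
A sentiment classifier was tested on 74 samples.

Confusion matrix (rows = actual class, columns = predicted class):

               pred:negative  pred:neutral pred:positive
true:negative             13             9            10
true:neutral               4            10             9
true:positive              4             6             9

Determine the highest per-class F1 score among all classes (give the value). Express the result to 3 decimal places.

0.491

Per-class F1 score (2·TP/(2·TP+FP+FN)):
  negative: TP=13, FP=4+4=8, FN=9+10=19 → 26/53 = 0.4906
  neutral: TP=10, FP=9+6=15, FN=4+9=13 → 20/48 = 0.4167
  positive: TP=9, FP=10+9=19, FN=4+6=10 → 18/47 = 0.3830
Highest is class 'negative' with F1 score = 0.491.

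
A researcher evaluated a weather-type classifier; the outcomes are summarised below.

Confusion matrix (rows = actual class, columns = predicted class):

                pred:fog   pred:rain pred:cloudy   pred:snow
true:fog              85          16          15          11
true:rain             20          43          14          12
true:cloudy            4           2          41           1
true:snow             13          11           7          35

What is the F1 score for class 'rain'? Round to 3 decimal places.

One-vs-rest for 'rain': TP = diagonal; FP = other classes predicted 'rain'; FN = 'rain' predicted as other.
F1 score = 2·TP/(2·TP+FP+FN).
rain: TP=43, FP=16+2+11=29, FN=20+14+12=46 → 86/161 = 0.5342

0.534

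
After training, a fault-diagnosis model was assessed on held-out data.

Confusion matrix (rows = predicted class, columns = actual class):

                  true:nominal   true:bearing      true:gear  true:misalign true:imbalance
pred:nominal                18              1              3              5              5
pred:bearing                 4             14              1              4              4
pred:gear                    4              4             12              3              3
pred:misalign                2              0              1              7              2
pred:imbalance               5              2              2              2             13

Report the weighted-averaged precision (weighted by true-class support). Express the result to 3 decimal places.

Per-class precision (TP/(TP+FP)):
  nominal: TP=18, FP=1+3+5+5=14 → 18/32 = 0.5625
  bearing: TP=14, FP=4+1+4+4=13 → 14/27 = 0.5185
  gear: TP=12, FP=4+4+3+3=14 → 12/26 = 0.4615
  misalign: TP=7, FP=2+0+1+2=5 → 7/12 = 0.5833
  imbalance: TP=13, FP=5+2+2+2=11 → 13/24 = 0.5417
Weighted-precision = Σ (supportᵢ/N)·precisionᵢ with N=121: (33/121)·0.5625 + (21/121)·0.5185 + (19/121)·0.4615 + (21/121)·0.5833 + (27/121)·0.5417 = 0.538

0.538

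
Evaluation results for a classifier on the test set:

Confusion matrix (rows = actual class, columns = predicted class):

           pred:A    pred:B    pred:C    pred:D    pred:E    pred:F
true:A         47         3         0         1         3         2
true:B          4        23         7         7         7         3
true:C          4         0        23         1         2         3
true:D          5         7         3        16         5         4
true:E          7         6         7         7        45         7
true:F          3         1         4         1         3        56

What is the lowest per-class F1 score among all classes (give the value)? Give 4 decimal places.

Per-class F1 score (2·TP/(2·TP+FP+FN)):
  A: TP=47, FP=4+4+5+7+3=23, FN=3+0+1+3+2=9 → 94/126 = 0.74603
  B: TP=23, FP=3+0+7+6+1=17, FN=4+7+7+7+3=28 → 46/91 = 0.50549
  C: TP=23, FP=0+7+3+7+4=21, FN=4+0+1+2+3=10 → 46/77 = 0.59740
  D: TP=16, FP=1+7+1+7+1=17, FN=5+7+3+5+4=24 → 32/73 = 0.43836
  E: TP=45, FP=3+7+2+5+3=20, FN=7+6+7+7+7=34 → 90/144 = 0.62500
  F: TP=56, FP=2+3+3+4+7=19, FN=3+1+4+1+3=12 → 112/143 = 0.78322
Lowest is class 'D' with F1 score = 0.4384.

0.4384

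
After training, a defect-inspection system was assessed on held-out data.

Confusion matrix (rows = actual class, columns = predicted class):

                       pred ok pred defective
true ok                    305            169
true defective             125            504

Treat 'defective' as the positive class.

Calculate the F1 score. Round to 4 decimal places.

Precision = TP/(TP+FP) = 504/673 = 0.7489
Recall = TP/(TP+FN) = 504/629 = 0.8013
F1 = 2·TP/(2·TP+FP+FN) = 1008/1302 = 0.7742

0.7742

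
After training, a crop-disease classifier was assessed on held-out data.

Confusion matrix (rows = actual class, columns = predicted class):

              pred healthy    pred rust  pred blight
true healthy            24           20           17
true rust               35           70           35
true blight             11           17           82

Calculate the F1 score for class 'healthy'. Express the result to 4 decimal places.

F1 score = 2·TP/(2·TP+FP+FN).
healthy: TP=24, FP=35+11=46, FN=20+17=37 → 48/131 = 0.36641

0.3664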